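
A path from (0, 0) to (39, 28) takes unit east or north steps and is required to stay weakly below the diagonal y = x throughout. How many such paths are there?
Number of paths = 1759318006963275528

By the reflection principle (André's argument), the number of monotone paths to (39, 28) with n ≤ m that never go above y = x is C(67, 39) − C(67, 40) = 5864393356544251760 − 4105075349580976232 = 1759318006963275528.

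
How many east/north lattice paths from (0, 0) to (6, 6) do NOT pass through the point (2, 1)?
Number of paths = 546

Total paths from (0, 0) to (6, 6): C(12, 6) = 924. Paths through (2, 1): (paths (0, 0) → (2, 1)) × (paths (2, 1) → (6, 6)) = C(3, 2) · C(9, 4) = 3 · 126 = 378. Avoidance count = 924 − 378 = 546.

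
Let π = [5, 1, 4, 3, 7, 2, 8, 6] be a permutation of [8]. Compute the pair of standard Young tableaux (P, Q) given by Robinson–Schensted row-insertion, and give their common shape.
P = [1, 2, 6, 8] / [3, 7] / [4] / [5];  Q = [1, 3, 5, 7] / [2, 8] / [4] / [6];  common shape = (4, 2, 1, 1)

Row-insert the values π_1, π_2, … into P one at a time, bumping the leftmost entry strictly greater than the inserted value down to the next row. The recording tableau Q records, in position (i, j), the step at which that cell was added to P.
  Insert 5 (step 1): P = [5];  Q = [1]
  Insert 1 (step 2): P = [1] / [5];  Q = [1] / [2]
  Insert 4 (step 3): P = [1, 4] / [5];  Q = [1, 3] / [2]
  Insert 3 (step 4): P = [1, 3] / [4] / [5];  Q = [1, 3] / [2] / [4]
  Insert 7 (step 5): P = [1, 3, 7] / [4] / [5];  Q = [1, 3, 5] / [2] / [4]
  Insert 2 (step 6): P = [1, 2, 7] / [3] / [4] / [5];  Q = [1, 3, 5] / [2] / [4] / [6]
  Insert 8 (step 7): P = [1, 2, 7, 8] / [3] / [4] / [5];  Q = [1, 3, 5, 7] / [2] / [4] / [6]
  Insert 6 (step 8): P = [1, 2, 6, 8] / [3, 7] / [4] / [5];  Q = [1, 3, 5, 7] / [2, 8] / [4] / [6]
Final shape: (4, 2, 1, 1).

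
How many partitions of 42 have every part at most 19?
p(42, parts ≤ 19) = 48668

Use the recurrence p(n, m) = p(n, m−1) + p(n−m, m): either the largest part is < m (count p(n, m−1)) or the largest part is exactly m (remove one copy of m, count p(n−m, m)). With p(0, ·) = 1 this gives p(42, parts ≤ 19) = 48668. (By conjugating Young diagrams, this also counts partitions of 42 into at most 19 parts.)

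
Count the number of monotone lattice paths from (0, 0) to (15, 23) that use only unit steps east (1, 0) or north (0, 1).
Number of paths = 15471286560

A monotone lattice path from (0, 0) to (15, 23) consists of 15 east steps and 23 north steps in some order, so it is determined by which 15 of the 38 steps are east. The count is C(38, 15) = 15471286560.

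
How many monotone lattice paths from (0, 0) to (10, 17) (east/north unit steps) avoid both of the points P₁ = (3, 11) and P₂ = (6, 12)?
Number of paths = 5656053

Inclusion–exclusion. Total paths: C(27, 10) = 8436285. Through P₁: C(14, 3)·C(13, 7) = 624624. Through P₂: C(18, 6)·C(9, 4) = 2339064. Since P₁ is strictly southwest of P₂, a monotone path through both must visit P₁ then P₂; paths through both = C(14, 3)·C(4, 3)·C(9, 4) = 183456. Avoid both = 8436285 − 624624 − 2339064 + 183456 = 5656053.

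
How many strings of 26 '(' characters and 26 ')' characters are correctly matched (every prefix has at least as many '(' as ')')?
C_26 = 18367353072152

These balanced parentheses are counted by the Catalan number C_n = (1/(n + 1)) · C(2n, n). For n = 26: C_26 = (1/27) · C(52, 26) = 495918532948104/27 = 18367353072152.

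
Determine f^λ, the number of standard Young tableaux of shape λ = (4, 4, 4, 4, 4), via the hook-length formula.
# SYT of shape (4, 4, 4, 4, 4) = 1662804

Hook-length formula: f^λ = n! / Π hook(c), product over all cells c of the Young diagram. For λ = (4, 4, 4, 4, 4), n = 20 boxes. Hook lengths by row (left-to-right, top-to-bottom): [8, 7, 6, 5]; [7, 6, 5, 4]; [6, 5, 4, 3]; [5, 4, 3, 2]; [4, 3, 2, 1]. Product of hooks = 1463132160000. So f^λ = 20! / 1463132160000 = 2432902008176640000 / 1463132160000 = 1662804.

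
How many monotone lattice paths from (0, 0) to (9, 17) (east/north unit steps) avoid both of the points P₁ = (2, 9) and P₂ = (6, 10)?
Number of paths = 1842665

Inclusion–exclusion. Total paths: C(26, 9) = 3124550. Through P₁: C(11, 2)·C(15, 7) = 353925. Through P₂: C(16, 6)·C(10, 3) = 960960. Since P₁ is strictly southwest of P₂, a monotone path through both must visit P₁ then P₂; paths through both = C(11, 2)·C(5, 4)·C(10, 3) = 33000. Avoid both = 3124550 − 353925 − 960960 + 33000 = 1842665.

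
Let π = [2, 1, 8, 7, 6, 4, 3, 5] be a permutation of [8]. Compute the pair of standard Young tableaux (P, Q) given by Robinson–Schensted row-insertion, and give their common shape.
P = [1, 3, 5] / [2, 4] / [6] / [7] / [8];  Q = [1, 3, 8] / [2, 4] / [5] / [6] / [7];  common shape = (3, 2, 1, 1, 1)

Row-insert the values π_1, π_2, … into P one at a time, bumping the leftmost entry strictly greater than the inserted value down to the next row. The recording tableau Q records, in position (i, j), the step at which that cell was added to P.
  Insert 2 (step 1): P = [2];  Q = [1]
  Insert 1 (step 2): P = [1] / [2];  Q = [1] / [2]
  Insert 8 (step 3): P = [1, 8] / [2];  Q = [1, 3] / [2]
  Insert 7 (step 4): P = [1, 7] / [2, 8];  Q = [1, 3] / [2, 4]
  Insert 6 (step 5): P = [1, 6] / [2, 7] / [8];  Q = [1, 3] / [2, 4] / [5]
  Insert 4 (step 6): P = [1, 4] / [2, 6] / [7] / [8];  Q = [1, 3] / [2, 4] / [5] / [6]
  Insert 3 (step 7): P = [1, 3] / [2, 4] / [6] / [7] / [8];  Q = [1, 3] / [2, 4] / [5] / [6] / [7]
  Insert 5 (step 8): P = [1, 3, 5] / [2, 4] / [6] / [7] / [8];  Q = [1, 3, 8] / [2, 4] / [5] / [6] / [7]
Final shape: (3, 2, 1, 1, 1).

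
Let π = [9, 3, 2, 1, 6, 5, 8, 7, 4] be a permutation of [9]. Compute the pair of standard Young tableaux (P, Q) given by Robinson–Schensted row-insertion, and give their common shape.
P = [1, 4, 7] / [2, 5, 8] / [3, 6] / [9];  Q = [1, 5, 7] / [2, 6, 8] / [3, 9] / [4];  common shape = (3, 3, 2, 1)

Row-insert the values π_1, π_2, … into P one at a time, bumping the leftmost entry strictly greater than the inserted value down to the next row. The recording tableau Q records, in position (i, j), the step at which that cell was added to P.
  Insert 9 (step 1): P = [9];  Q = [1]
  Insert 3 (step 2): P = [3] / [9];  Q = [1] / [2]
  Insert 2 (step 3): P = [2] / [3] / [9];  Q = [1] / [2] / [3]
  Insert 1 (step 4): P = [1] / [2] / [3] / [9];  Q = [1] / [2] / [3] / [4]
  Insert 6 (step 5): P = [1, 6] / [2] / [3] / [9];  Q = [1, 5] / [2] / [3] / [4]
  Insert 5 (step 6): P = [1, 5] / [2, 6] / [3] / [9];  Q = [1, 5] / [2, 6] / [3] / [4]
  Insert 8 (step 7): P = [1, 5, 8] / [2, 6] / [3] / [9];  Q = [1, 5, 7] / [2, 6] / [3] / [4]
  Insert 7 (step 8): P = [1, 5, 7] / [2, 6, 8] / [3] / [9];  Q = [1, 5, 7] / [2, 6, 8] / [3] / [4]
  Insert 4 (step 9): P = [1, 4, 7] / [2, 5, 8] / [3, 6] / [9];  Q = [1, 5, 7] / [2, 6, 8] / [3, 9] / [4]
Final shape: (3, 3, 2, 1).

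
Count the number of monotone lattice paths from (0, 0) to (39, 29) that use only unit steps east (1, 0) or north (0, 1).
Number of paths = 13750991318793417920

A monotone lattice path from (0, 0) to (39, 29) consists of 39 east steps and 29 north steps in some order, so it is determined by which 39 of the 68 steps are east. The count is C(68, 39) = 13750991318793417920.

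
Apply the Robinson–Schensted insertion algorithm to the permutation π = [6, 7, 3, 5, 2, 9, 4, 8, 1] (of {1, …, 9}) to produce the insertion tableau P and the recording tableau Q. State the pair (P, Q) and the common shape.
P = [1, 4, 8] / [2, 5, 9] / [3, 7] / [6];  Q = [1, 2, 6] / [3, 4, 8] / [5, 7] / [9];  common shape = (3, 3, 2, 1)

Row-insert the values π_1, π_2, … into P one at a time, bumping the leftmost entry strictly greater than the inserted value down to the next row. The recording tableau Q records, in position (i, j), the step at which that cell was added to P.
  Insert 6 (step 1): P = [6];  Q = [1]
  Insert 7 (step 2): P = [6, 7];  Q = [1, 2]
  Insert 3 (step 3): P = [3, 7] / [6];  Q = [1, 2] / [3]
  Insert 5 (step 4): P = [3, 5] / [6, 7];  Q = [1, 2] / [3, 4]
  Insert 2 (step 5): P = [2, 5] / [3, 7] / [6];  Q = [1, 2] / [3, 4] / [5]
  Insert 9 (step 6): P = [2, 5, 9] / [3, 7] / [6];  Q = [1, 2, 6] / [3, 4] / [5]
  Insert 4 (step 7): P = [2, 4, 9] / [3, 5] / [6, 7];  Q = [1, 2, 6] / [3, 4] / [5, 7]
  Insert 8 (step 8): P = [2, 4, 8] / [3, 5, 9] / [6, 7];  Q = [1, 2, 6] / [3, 4, 8] / [5, 7]
  Insert 1 (step 9): P = [1, 4, 8] / [2, 5, 9] / [3, 7] / [6];  Q = [1, 2, 6] / [3, 4, 8] / [5, 7] / [9]
Final shape: (3, 3, 2, 1).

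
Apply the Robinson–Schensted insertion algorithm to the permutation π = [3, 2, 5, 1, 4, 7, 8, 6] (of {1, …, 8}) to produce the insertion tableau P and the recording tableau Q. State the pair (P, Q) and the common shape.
P = [1, 4, 6, 8] / [2, 5, 7] / [3];  Q = [1, 3, 6, 7] / [2, 5, 8] / [4];  common shape = (4, 3, 1)

Row-insert the values π_1, π_2, … into P one at a time, bumping the leftmost entry strictly greater than the inserted value down to the next row. The recording tableau Q records, in position (i, j), the step at which that cell was added to P.
  Insert 3 (step 1): P = [3];  Q = [1]
  Insert 2 (step 2): P = [2] / [3];  Q = [1] / [2]
  Insert 5 (step 3): P = [2, 5] / [3];  Q = [1, 3] / [2]
  Insert 1 (step 4): P = [1, 5] / [2] / [3];  Q = [1, 3] / [2] / [4]
  Insert 4 (step 5): P = [1, 4] / [2, 5] / [3];  Q = [1, 3] / [2, 5] / [4]
  Insert 7 (step 6): P = [1, 4, 7] / [2, 5] / [3];  Q = [1, 3, 6] / [2, 5] / [4]
  Insert 8 (step 7): P = [1, 4, 7, 8] / [2, 5] / [3];  Q = [1, 3, 6, 7] / [2, 5] / [4]
  Insert 6 (step 8): P = [1, 4, 6, 8] / [2, 5, 7] / [3];  Q = [1, 3, 6, 7] / [2, 5, 8] / [4]
Final shape: (4, 3, 1).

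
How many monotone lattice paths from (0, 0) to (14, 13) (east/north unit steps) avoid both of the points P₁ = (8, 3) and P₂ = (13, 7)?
Number of paths = 18339870

Inclusion–exclusion. Total paths: C(27, 14) = 20058300. Through P₁: C(11, 8)·C(16, 6) = 1321320. Through P₂: C(20, 13)·C(7, 1) = 542640. Since P₁ is strictly southwest of P₂, a monotone path through both must visit P₁ then P₂; paths through both = C(11, 8)·C(9, 5)·C(7, 1) = 145530. Avoid both = 20058300 − 1321320 − 542640 + 145530 = 18339870.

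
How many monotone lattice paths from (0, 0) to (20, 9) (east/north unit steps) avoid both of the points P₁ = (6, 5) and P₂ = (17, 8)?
Number of paths = 4947657

Inclusion–exclusion. Total paths: C(29, 20) = 10015005. Through P₁: C(11, 6)·C(18, 14) = 1413720. Through P₂: C(25, 17)·C(4, 3) = 4326300. Since P₁ is strictly southwest of P₂, a monotone path through both must visit P₁ then P₂; paths through both = C(11, 6)·C(14, 11)·C(4, 3) = 672672. Avoid both = 10015005 − 1413720 − 4326300 + 672672 = 4947657.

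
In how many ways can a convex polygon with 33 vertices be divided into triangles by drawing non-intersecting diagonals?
C_31 = 14544636039226909

These polygon triangulations are counted by the Catalan number C_n = (1/(n + 1)) · C(2n, n). For n = 31: C_31 = (1/32) · C(62, 31) = 465428353255261088/32 = 14544636039226909.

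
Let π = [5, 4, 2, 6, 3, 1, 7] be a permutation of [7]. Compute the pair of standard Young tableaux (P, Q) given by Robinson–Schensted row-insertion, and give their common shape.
P = [1, 3, 7] / [2, 6] / [4] / [5];  Q = [1, 4, 7] / [2, 5] / [3] / [6];  common shape = (3, 2, 1, 1)

Row-insert the values π_1, π_2, … into P one at a time, bumping the leftmost entry strictly greater than the inserted value down to the next row. The recording tableau Q records, in position (i, j), the step at which that cell was added to P.
  Insert 5 (step 1): P = [5];  Q = [1]
  Insert 4 (step 2): P = [4] / [5];  Q = [1] / [2]
  Insert 2 (step 3): P = [2] / [4] / [5];  Q = [1] / [2] / [3]
  Insert 6 (step 4): P = [2, 6] / [4] / [5];  Q = [1, 4] / [2] / [3]
  Insert 3 (step 5): P = [2, 3] / [4, 6] / [5];  Q = [1, 4] / [2, 5] / [3]
  Insert 1 (step 6): P = [1, 3] / [2, 6] / [4] / [5];  Q = [1, 4] / [2, 5] / [3] / [6]
  Insert 7 (step 7): P = [1, 3, 7] / [2, 6] / [4] / [5];  Q = [1, 4, 7] / [2, 5] / [3] / [6]
Final shape: (3, 2, 1, 1).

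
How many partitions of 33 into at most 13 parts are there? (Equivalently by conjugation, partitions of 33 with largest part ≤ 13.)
p(33, parts ≤ 13) = 8073

Use the recurrence p(n, m) = p(n, m−1) + p(n−m, m): either the largest part is < m (count p(n, m−1)) or the largest part is exactly m (remove one copy of m, count p(n−m, m)). With p(0, ·) = 1 this gives p(33, parts ≤ 13) = 8073. (By conjugating Young diagrams, this also counts partitions of 33 into at most 13 parts.)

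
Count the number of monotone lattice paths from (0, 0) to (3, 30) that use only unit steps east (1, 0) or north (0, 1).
Number of paths = 5456

A monotone lattice path from (0, 0) to (3, 30) consists of 3 east steps and 30 north steps in some order, so it is determined by which 3 of the 33 steps are east. The count is C(33, 3) = 5456.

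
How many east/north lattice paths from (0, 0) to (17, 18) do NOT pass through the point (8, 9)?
Number of paths = 3355615450

Total paths from (0, 0) to (17, 18): C(35, 17) = 4537567650. Paths through (8, 9): (paths (0, 0) → (8, 9)) × (paths (8, 9) → (17, 18)) = C(17, 8) · C(18, 9) = 24310 · 48620 = 1181952200. Avoidance count = 4537567650 − 1181952200 = 3355615450.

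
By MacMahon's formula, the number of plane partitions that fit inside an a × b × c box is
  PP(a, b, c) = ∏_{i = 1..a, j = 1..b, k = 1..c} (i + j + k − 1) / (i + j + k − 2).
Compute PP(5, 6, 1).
PP(5, 6, 1) = 462

Evaluate the triple product over i = 1..5, j = 1..6, k = 1..1. The factors are (2/1) · (3/2) · (4/3) · (5/4) · (6/5) · (7/6) · (3/2) · (4/3) · … (30 factors total). The numerators and denominators telescope so the product is an integer; carrying out the multiplication exactly gives PP(5, 6, 1) = 462.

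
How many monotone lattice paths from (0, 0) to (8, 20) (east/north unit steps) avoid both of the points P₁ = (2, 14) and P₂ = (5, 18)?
Number of paths = 2702735

Inclusion–exclusion. Total paths: C(28, 8) = 3108105. Through P₁: C(16, 2)·C(12, 6) = 110880. Through P₂: C(23, 5)·C(5, 3) = 336490. Since P₁ is strictly southwest of P₂, a monotone path through both must visit P₁ then P₂; paths through both = C(16, 2)·C(7, 3)·C(5, 3) = 42000. Avoid both = 3108105 − 110880 − 336490 + 42000 = 2702735.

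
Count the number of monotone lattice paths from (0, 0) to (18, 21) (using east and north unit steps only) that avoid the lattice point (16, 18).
Number of paths = 40319529690

Total paths from (0, 0) to (18, 21): C(39, 18) = 62359143990. Paths through (16, 18): (paths (0, 0) → (16, 18)) × (paths (16, 18) → (18, 21)) = C(34, 16) · C(5, 2) = 2203961430 · 10 = 22039614300. Avoidance count = 62359143990 − 22039614300 = 40319529690.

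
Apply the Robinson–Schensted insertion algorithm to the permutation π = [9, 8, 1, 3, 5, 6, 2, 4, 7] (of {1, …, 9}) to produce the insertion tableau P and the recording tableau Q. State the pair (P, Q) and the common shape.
P = [1, 2, 4, 6, 7] / [3, 5] / [8] / [9];  Q = [1, 4, 5, 6, 9] / [2, 8] / [3] / [7];  common shape = (5, 2, 1, 1)

Row-insert the values π_1, π_2, … into P one at a time, bumping the leftmost entry strictly greater than the inserted value down to the next row. The recording tableau Q records, in position (i, j), the step at which that cell was added to P.
  Insert 9 (step 1): P = [9];  Q = [1]
  Insert 8 (step 2): P = [8] / [9];  Q = [1] / [2]
  Insert 1 (step 3): P = [1] / [8] / [9];  Q = [1] / [2] / [3]
  Insert 3 (step 4): P = [1, 3] / [8] / [9];  Q = [1, 4] / [2] / [3]
  Insert 5 (step 5): P = [1, 3, 5] / [8] / [9];  Q = [1, 4, 5] / [2] / [3]
  Insert 6 (step 6): P = [1, 3, 5, 6] / [8] / [9];  Q = [1, 4, 5, 6] / [2] / [3]
  Insert 2 (step 7): P = [1, 2, 5, 6] / [3] / [8] / [9];  Q = [1, 4, 5, 6] / [2] / [3] / [7]
  Insert 4 (step 8): P = [1, 2, 4, 6] / [3, 5] / [8] / [9];  Q = [1, 4, 5, 6] / [2, 8] / [3] / [7]
  Insert 7 (step 9): P = [1, 2, 4, 6, 7] / [3, 5] / [8] / [9];  Q = [1, 4, 5, 6, 9] / [2, 8] / [3] / [7]
Final shape: (5, 2, 1, 1).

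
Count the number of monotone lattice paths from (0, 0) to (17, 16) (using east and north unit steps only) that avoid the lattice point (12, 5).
Number of paths = 1139773926

Total paths from (0, 0) to (17, 16): C(33, 17) = 1166803110. Paths through (12, 5): (paths (0, 0) → (12, 5)) × (paths (12, 5) → (17, 16)) = C(17, 12) · C(16, 5) = 6188 · 4368 = 27029184. Avoidance count = 1166803110 − 27029184 = 1139773926.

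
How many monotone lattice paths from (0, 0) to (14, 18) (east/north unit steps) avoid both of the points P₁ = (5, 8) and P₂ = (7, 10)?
Number of paths = 277088304

Inclusion–exclusion. Total paths: C(32, 14) = 471435600. Through P₁: C(13, 5)·C(19, 9) = 118890486. Through P₂: C(17, 7)·C(15, 7) = 125147880. Since P₁ is strictly southwest of P₂, a monotone path through both must visit P₁ then P₂; paths through both = C(13, 5)·C(4, 2)·C(15, 7) = 49691070. Avoid both = 471435600 − 118890486 − 125147880 + 49691070 = 277088304.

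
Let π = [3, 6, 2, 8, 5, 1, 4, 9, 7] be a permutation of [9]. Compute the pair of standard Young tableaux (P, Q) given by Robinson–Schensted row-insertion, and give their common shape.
P = [1, 4, 7, 9] / [2, 5, 8] / [3, 6];  Q = [1, 2, 4, 8] / [3, 5, 9] / [6, 7];  common shape = (4, 3, 2)

Row-insert the values π_1, π_2, … into P one at a time, bumping the leftmost entry strictly greater than the inserted value down to the next row. The recording tableau Q records, in position (i, j), the step at which that cell was added to P.
  Insert 3 (step 1): P = [3];  Q = [1]
  Insert 6 (step 2): P = [3, 6];  Q = [1, 2]
  Insert 2 (step 3): P = [2, 6] / [3];  Q = [1, 2] / [3]
  Insert 8 (step 4): P = [2, 6, 8] / [3];  Q = [1, 2, 4] / [3]
  Insert 5 (step 5): P = [2, 5, 8] / [3, 6];  Q = [1, 2, 4] / [3, 5]
  Insert 1 (step 6): P = [1, 5, 8] / [2, 6] / [3];  Q = [1, 2, 4] / [3, 5] / [6]
  Insert 4 (step 7): P = [1, 4, 8] / [2, 5] / [3, 6];  Q = [1, 2, 4] / [3, 5] / [6, 7]
  Insert 9 (step 8): P = [1, 4, 8, 9] / [2, 5] / [3, 6];  Q = [1, 2, 4, 8] / [3, 5] / [6, 7]
  Insert 7 (step 9): P = [1, 4, 7, 9] / [2, 5, 8] / [3, 6];  Q = [1, 2, 4, 8] / [3, 5, 9] / [6, 7]
Final shape: (4, 3, 2).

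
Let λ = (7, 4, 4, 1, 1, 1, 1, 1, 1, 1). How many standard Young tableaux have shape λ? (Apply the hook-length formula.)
# SYT of shape (7, 4, 4, 1, 1, 1, 1, 1, 1, 1) = 363738375

Hook-length formula: f^λ = n! / Π hook(c), product over all cells c of the Young diagram. For λ = (7, 4, 4, 1, 1, 1, 1, 1, 1, 1), n = 22 boxes. Hook lengths by row (left-to-right, top-to-bottom): [16, 8, 7, 6, 3, 2, 1]; [12, 4, 3, 2]; [11, 3, 2, 1]; [7]; [6]; [5]; [4]; [3]; [2]; [1]. Product of hooks = 3090135121920. So f^λ = 22! / 3090135121920 = 1124000727777607680000 / 3090135121920 = 363738375.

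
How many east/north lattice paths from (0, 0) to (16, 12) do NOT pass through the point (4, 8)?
Number of paths = 29520855

Total paths from (0, 0) to (16, 12): C(28, 16) = 30421755. Paths through (4, 8): (paths (0, 0) → (4, 8)) × (paths (4, 8) → (16, 12)) = C(12, 4) · C(16, 12) = 495 · 1820 = 900900. Avoidance count = 30421755 − 900900 = 29520855.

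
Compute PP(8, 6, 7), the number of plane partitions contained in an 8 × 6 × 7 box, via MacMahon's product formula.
PP(8, 6, 7) = 19702998159210080

Evaluate the triple product over i = 1..8, j = 1..6, k = 1..7. The factors are (2/1) · (3/2) · (4/3) · (5/4) · (6/5) · (7/6) · (8/7) · (3/2) · … (336 factors total). The numerators and denominators telescope so the product is an integer; carrying out the multiplication exactly gives PP(8, 6, 7) = 19702998159210080.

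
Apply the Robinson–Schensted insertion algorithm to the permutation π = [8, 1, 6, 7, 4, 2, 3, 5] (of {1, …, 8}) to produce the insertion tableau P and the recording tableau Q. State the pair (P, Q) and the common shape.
P = [1, 2, 3, 5] / [4, 7] / [6] / [8];  Q = [1, 3, 4, 8] / [2, 7] / [5] / [6];  common shape = (4, 2, 1, 1)

Row-insert the values π_1, π_2, … into P one at a time, bumping the leftmost entry strictly greater than the inserted value down to the next row. The recording tableau Q records, in position (i, j), the step at which that cell was added to P.
  Insert 8 (step 1): P = [8];  Q = [1]
  Insert 1 (step 2): P = [1] / [8];  Q = [1] / [2]
  Insert 6 (step 3): P = [1, 6] / [8];  Q = [1, 3] / [2]
  Insert 7 (step 4): P = [1, 6, 7] / [8];  Q = [1, 3, 4] / [2]
  Insert 4 (step 5): P = [1, 4, 7] / [6] / [8];  Q = [1, 3, 4] / [2] / [5]
  Insert 2 (step 6): P = [1, 2, 7] / [4] / [6] / [8];  Q = [1, 3, 4] / [2] / [5] / [6]
  Insert 3 (step 7): P = [1, 2, 3] / [4, 7] / [6] / [8];  Q = [1, 3, 4] / [2, 7] / [5] / [6]
  Insert 5 (step 8): P = [1, 2, 3, 5] / [4, 7] / [6] / [8];  Q = [1, 3, 4, 8] / [2, 7] / [5] / [6]
Final shape: (4, 2, 1, 1).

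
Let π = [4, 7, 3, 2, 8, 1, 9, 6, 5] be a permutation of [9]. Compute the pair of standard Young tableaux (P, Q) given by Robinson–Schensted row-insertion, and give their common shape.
P = [1, 5, 8, 9] / [2, 6] / [3, 7] / [4];  Q = [1, 2, 5, 7] / [3, 8] / [4, 9] / [6];  common shape = (4, 2, 2, 1)

Row-insert the values π_1, π_2, … into P one at a time, bumping the leftmost entry strictly greater than the inserted value down to the next row. The recording tableau Q records, in position (i, j), the step at which that cell was added to P.
  Insert 4 (step 1): P = [4];  Q = [1]
  Insert 7 (step 2): P = [4, 7];  Q = [1, 2]
  Insert 3 (step 3): P = [3, 7] / [4];  Q = [1, 2] / [3]
  Insert 2 (step 4): P = [2, 7] / [3] / [4];  Q = [1, 2] / [3] / [4]
  Insert 8 (step 5): P = [2, 7, 8] / [3] / [4];  Q = [1, 2, 5] / [3] / [4]
  Insert 1 (step 6): P = [1, 7, 8] / [2] / [3] / [4];  Q = [1, 2, 5] / [3] / [4] / [6]
  Insert 9 (step 7): P = [1, 7, 8, 9] / [2] / [3] / [4];  Q = [1, 2, 5, 7] / [3] / [4] / [6]
  Insert 6 (step 8): P = [1, 6, 8, 9] / [2, 7] / [3] / [4];  Q = [1, 2, 5, 7] / [3, 8] / [4] / [6]
  Insert 5 (step 9): P = [1, 5, 8, 9] / [2, 6] / [3, 7] / [4];  Q = [1, 2, 5, 7] / [3, 8] / [4, 9] / [6]
Final shape: (4, 2, 2, 1).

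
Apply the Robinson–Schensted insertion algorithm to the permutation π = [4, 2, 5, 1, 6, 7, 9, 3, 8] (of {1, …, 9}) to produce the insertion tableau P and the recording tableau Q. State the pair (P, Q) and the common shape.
P = [1, 3, 6, 7, 8] / [2, 5, 9] / [4];  Q = [1, 3, 5, 6, 7] / [2, 8, 9] / [4];  common shape = (5, 3, 1)

Row-insert the values π_1, π_2, … into P one at a time, bumping the leftmost entry strictly greater than the inserted value down to the next row. The recording tableau Q records, in position (i, j), the step at which that cell was added to P.
  Insert 4 (step 1): P = [4];  Q = [1]
  Insert 2 (step 2): P = [2] / [4];  Q = [1] / [2]
  Insert 5 (step 3): P = [2, 5] / [4];  Q = [1, 3] / [2]
  Insert 1 (step 4): P = [1, 5] / [2] / [4];  Q = [1, 3] / [2] / [4]
  Insert 6 (step 5): P = [1, 5, 6] / [2] / [4];  Q = [1, 3, 5] / [2] / [4]
  Insert 7 (step 6): P = [1, 5, 6, 7] / [2] / [4];  Q = [1, 3, 5, 6] / [2] / [4]
  Insert 9 (step 7): P = [1, 5, 6, 7, 9] / [2] / [4];  Q = [1, 3, 5, 6, 7] / [2] / [4]
  Insert 3 (step 8): P = [1, 3, 6, 7, 9] / [2, 5] / [4];  Q = [1, 3, 5, 6, 7] / [2, 8] / [4]
  Insert 8 (step 9): P = [1, 3, 6, 7, 8] / [2, 5, 9] / [4];  Q = [1, 3, 5, 6, 7] / [2, 8, 9] / [4]
Final shape: (5, 3, 1).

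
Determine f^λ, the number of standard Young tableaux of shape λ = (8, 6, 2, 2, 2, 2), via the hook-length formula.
# SYT of shape (8, 6, 2, 2, 2, 2) = 689424120

Hook-length formula: f^λ = n! / Π hook(c), product over all cells c of the Young diagram. For λ = (8, 6, 2, 2, 2, 2), n = 22 boxes. Hook lengths by row (left-to-right, top-to-bottom): [13, 12, 7, 6, 5, 4, 2, 1]; [10, 9, 4, 3, 2, 1]; [5, 4]; [4, 3]; [3, 2]; [2, 1]. Product of hooks = 1630347264000. So f^λ = 22! / 1630347264000 = 1124000727777607680000 / 1630347264000 = 689424120.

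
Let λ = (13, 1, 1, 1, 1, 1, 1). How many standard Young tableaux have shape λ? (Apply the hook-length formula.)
# SYT of shape (13, 1, 1, 1, 1, 1, 1) = 18564

Hook-length formula: f^λ = n! / Π hook(c), product over all cells c of the Young diagram. For λ = (13, 1, 1, 1, 1, 1, 1), n = 19 boxes. Hook lengths by row (left-to-right, top-to-bottom): [19, 12, 11, 10, 9, 8, 7, 6, 5, 4, 3, 2, 1]; [6]; [5]; [4]; [3]; [2]; [1]. Product of hooks = 6552741888000. So f^λ = 19! / 6552741888000 = 121645100408832000 / 6552741888000 = 18564.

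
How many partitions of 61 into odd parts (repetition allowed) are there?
p_odd(61) = 12076

Enumerate partitions using only odd parts via the recurrence o(n, m) = o(n, m−2) + o(n−m, m) over odd m, starting from the largest odd part ≤ n. This gives p_odd(61) = 12076. (Euler's theorem: equals the count of distinct-part partitions.)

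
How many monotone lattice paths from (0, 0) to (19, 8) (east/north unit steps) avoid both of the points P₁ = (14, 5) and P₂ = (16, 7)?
Number of paths = 867351

Inclusion–exclusion. Total paths: C(27, 19) = 2220075. Through P₁: C(19, 14)·C(8, 5) = 651168. Through P₂: C(23, 16)·C(4, 3) = 980628. Since P₁ is strictly southwest of P₂, a monotone path through both must visit P₁ then P₂; paths through both = C(19, 14)·C(4, 2)·C(4, 3) = 279072. Avoid both = 2220075 − 651168 − 980628 + 279072 = 867351.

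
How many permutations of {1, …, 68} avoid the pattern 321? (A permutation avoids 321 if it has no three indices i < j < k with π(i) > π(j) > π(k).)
C_68 = 86218923998960285726185640663701108500

These 321-avoiding permutations are counted by the Catalan number C_n = (1/(n + 1)) · C(2n, n). For n = 68: C_68 = (1/69) · C(136, 68) = 5949105755928259715106809205795376486500/69 = 86218923998960285726185640663701108500.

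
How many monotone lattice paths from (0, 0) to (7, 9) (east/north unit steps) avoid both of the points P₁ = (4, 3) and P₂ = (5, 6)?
Number of paths = 5280

Inclusion–exclusion. Total paths: C(16, 7) = 11440. Through P₁: C(7, 4)·C(9, 3) = 2940. Through P₂: C(11, 5)·C(5, 2) = 4620. Since P₁ is strictly southwest of P₂, a monotone path through both must visit P₁ then P₂; paths through both = C(7, 4)·C(4, 1)·C(5, 2) = 1400. Avoid both = 11440 − 2940 − 4620 + 1400 = 5280.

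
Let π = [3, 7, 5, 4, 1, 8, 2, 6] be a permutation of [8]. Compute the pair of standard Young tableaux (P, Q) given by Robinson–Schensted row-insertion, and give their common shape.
P = [1, 2, 6] / [3, 4, 8] / [5] / [7];  Q = [1, 2, 6] / [3, 7, 8] / [4] / [5];  common shape = (3, 3, 1, 1)

Row-insert the values π_1, π_2, … into P one at a time, bumping the leftmost entry strictly greater than the inserted value down to the next row. The recording tableau Q records, in position (i, j), the step at which that cell was added to P.
  Insert 3 (step 1): P = [3];  Q = [1]
  Insert 7 (step 2): P = [3, 7];  Q = [1, 2]
  Insert 5 (step 3): P = [3, 5] / [7];  Q = [1, 2] / [3]
  Insert 4 (step 4): P = [3, 4] / [5] / [7];  Q = [1, 2] / [3] / [4]
  Insert 1 (step 5): P = [1, 4] / [3] / [5] / [7];  Q = [1, 2] / [3] / [4] / [5]
  Insert 8 (step 6): P = [1, 4, 8] / [3] / [5] / [7];  Q = [1, 2, 6] / [3] / [4] / [5]
  Insert 2 (step 7): P = [1, 2, 8] / [3, 4] / [5] / [7];  Q = [1, 2, 6] / [3, 7] / [4] / [5]
  Insert 6 (step 8): P = [1, 2, 6] / [3, 4, 8] / [5] / [7];  Q = [1, 2, 6] / [3, 7, 8] / [4] / [5]
Final shape: (3, 3, 1, 1).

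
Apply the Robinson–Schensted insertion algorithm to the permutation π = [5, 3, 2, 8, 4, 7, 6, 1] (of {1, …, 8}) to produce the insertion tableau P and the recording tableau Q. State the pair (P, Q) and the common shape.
P = [1, 4, 6] / [2, 7] / [3, 8] / [5];  Q = [1, 4, 6] / [2, 5] / [3, 7] / [8];  common shape = (3, 2, 2, 1)

Row-insert the values π_1, π_2, … into P one at a time, bumping the leftmost entry strictly greater than the inserted value down to the next row. The recording tableau Q records, in position (i, j), the step at which that cell was added to P.
  Insert 5 (step 1): P = [5];  Q = [1]
  Insert 3 (step 2): P = [3] / [5];  Q = [1] / [2]
  Insert 2 (step 3): P = [2] / [3] / [5];  Q = [1] / [2] / [3]
  Insert 8 (step 4): P = [2, 8] / [3] / [5];  Q = [1, 4] / [2] / [3]
  Insert 4 (step 5): P = [2, 4] / [3, 8] / [5];  Q = [1, 4] / [2, 5] / [3]
  Insert 7 (step 6): P = [2, 4, 7] / [3, 8] / [5];  Q = [1, 4, 6] / [2, 5] / [3]
  Insert 6 (step 7): P = [2, 4, 6] / [3, 7] / [5, 8];  Q = [1, 4, 6] / [2, 5] / [3, 7]
  Insert 1 (step 8): P = [1, 4, 6] / [2, 7] / [3, 8] / [5];  Q = [1, 4, 6] / [2, 5] / [3, 7] / [8]
Final shape: (3, 2, 2, 1).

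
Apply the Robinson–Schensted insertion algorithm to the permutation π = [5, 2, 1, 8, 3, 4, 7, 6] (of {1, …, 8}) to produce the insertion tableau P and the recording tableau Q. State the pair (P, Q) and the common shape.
P = [1, 3, 4, 6] / [2, 7] / [5, 8];  Q = [1, 4, 6, 7] / [2, 5] / [3, 8];  common shape = (4, 2, 2)

Row-insert the values π_1, π_2, … into P one at a time, bumping the leftmost entry strictly greater than the inserted value down to the next row. The recording tableau Q records, in position (i, j), the step at which that cell was added to P.
  Insert 5 (step 1): P = [5];  Q = [1]
  Insert 2 (step 2): P = [2] / [5];  Q = [1] / [2]
  Insert 1 (step 3): P = [1] / [2] / [5];  Q = [1] / [2] / [3]
  Insert 8 (step 4): P = [1, 8] / [2] / [5];  Q = [1, 4] / [2] / [3]
  Insert 3 (step 5): P = [1, 3] / [2, 8] / [5];  Q = [1, 4] / [2, 5] / [3]
  Insert 4 (step 6): P = [1, 3, 4] / [2, 8] / [5];  Q = [1, 4, 6] / [2, 5] / [3]
  Insert 7 (step 7): P = [1, 3, 4, 7] / [2, 8] / [5];  Q = [1, 4, 6, 7] / [2, 5] / [3]
  Insert 6 (step 8): P = [1, 3, 4, 6] / [2, 7] / [5, 8];  Q = [1, 4, 6, 7] / [2, 5] / [3, 8]
Final shape: (4, 2, 2).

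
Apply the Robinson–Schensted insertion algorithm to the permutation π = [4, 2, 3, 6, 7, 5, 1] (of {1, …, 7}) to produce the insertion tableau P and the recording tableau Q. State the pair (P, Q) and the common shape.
P = [1, 3, 5, 7] / [2, 6] / [4];  Q = [1, 3, 4, 5] / [2, 6] / [7];  common shape = (4, 2, 1)

Row-insert the values π_1, π_2, … into P one at a time, bumping the leftmost entry strictly greater than the inserted value down to the next row. The recording tableau Q records, in position (i, j), the step at which that cell was added to P.
  Insert 4 (step 1): P = [4];  Q = [1]
  Insert 2 (step 2): P = [2] / [4];  Q = [1] / [2]
  Insert 3 (step 3): P = [2, 3] / [4];  Q = [1, 3] / [2]
  Insert 6 (step 4): P = [2, 3, 6] / [4];  Q = [1, 3, 4] / [2]
  Insert 7 (step 5): P = [2, 3, 6, 7] / [4];  Q = [1, 3, 4, 5] / [2]
  Insert 5 (step 6): P = [2, 3, 5, 7] / [4, 6];  Q = [1, 3, 4, 5] / [2, 6]
  Insert 1 (step 7): P = [1, 3, 5, 7] / [2, 6] / [4];  Q = [1, 3, 4, 5] / [2, 6] / [7]
Final shape: (4, 2, 1).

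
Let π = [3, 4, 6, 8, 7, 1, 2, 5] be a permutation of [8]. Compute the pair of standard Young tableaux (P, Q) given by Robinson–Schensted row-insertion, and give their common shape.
P = [1, 2, 5, 7] / [3, 4, 6] / [8];  Q = [1, 2, 3, 4] / [5, 7, 8] / [6];  common shape = (4, 3, 1)

Row-insert the values π_1, π_2, … into P one at a time, bumping the leftmost entry strictly greater than the inserted value down to the next row. The recording tableau Q records, in position (i, j), the step at which that cell was added to P.
  Insert 3 (step 1): P = [3];  Q = [1]
  Insert 4 (step 2): P = [3, 4];  Q = [1, 2]
  Insert 6 (step 3): P = [3, 4, 6];  Q = [1, 2, 3]
  Insert 8 (step 4): P = [3, 4, 6, 8];  Q = [1, 2, 3, 4]
  Insert 7 (step 5): P = [3, 4, 6, 7] / [8];  Q = [1, 2, 3, 4] / [5]
  Insert 1 (step 6): P = [1, 4, 6, 7] / [3] / [8];  Q = [1, 2, 3, 4] / [5] / [6]
  Insert 2 (step 7): P = [1, 2, 6, 7] / [3, 4] / [8];  Q = [1, 2, 3, 4] / [5, 7] / [6]
  Insert 5 (step 8): P = [1, 2, 5, 7] / [3, 4, 6] / [8];  Q = [1, 2, 3, 4] / [5, 7, 8] / [6]
Final shape: (4, 3, 1).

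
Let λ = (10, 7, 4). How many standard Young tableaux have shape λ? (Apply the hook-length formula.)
# SYT of shape (10, 7, 4) = 14108640

Hook-length formula: f^λ = n! / Π hook(c), product over all cells c of the Young diagram. For λ = (10, 7, 4), n = 21 boxes. Hook lengths by row (left-to-right, top-to-bottom): [12, 11, 10, 9, 7, 6, 5, 3, 2, 1]; [8, 7, 6, 5, 3, 2, 1]; [4, 3, 2, 1]. Product of hooks = 3621252096000. So f^λ = 21! / 3621252096000 = 51090942171709440000 / 3621252096000 = 14108640.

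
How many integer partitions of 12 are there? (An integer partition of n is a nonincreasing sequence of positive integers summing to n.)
p(12) = 77

List all partitions of 12: 12, 11+1, 10+2, 10+1+1, 9+3, 9+2+1, 9+1+1+1, 8+4, 8+3+1, 8+2+2, 8+2+1+1, 8+1+1+1+1, 7+5, 7+4+1, 7+3+2, 7+3+1+1, 7+2+2+1, 7+2+1+1+1, 7+1+1+1+1+1, 6+6, 6+5+1, 6+4+2, 6+4+1+1, 6+3+3, 6+3+2+1, 6+3+1+1+1, 6+2+2+2, 6+2+2+1+1, 6+2+1+1+1+1, 6+1+1+1+1+1+1, … (77 total). Counting them gives p(12) = 77.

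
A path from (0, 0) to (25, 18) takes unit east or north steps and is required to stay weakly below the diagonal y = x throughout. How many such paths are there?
Number of paths = 187187399448

By the reflection principle (André's argument), the number of monotone paths to (25, 18) with n ≤ m that never go above y = x is C(43, 25) − C(43, 26) = 608359048206 − 421171648758 = 187187399448.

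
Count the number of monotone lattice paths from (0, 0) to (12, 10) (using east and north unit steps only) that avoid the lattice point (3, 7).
Number of paths = 620246

Total paths from (0, 0) to (12, 10): C(22, 12) = 646646. Paths through (3, 7): (paths (0, 0) → (3, 7)) × (paths (3, 7) → (12, 10)) = C(10, 3) · C(12, 9) = 120 · 220 = 26400. Avoidance count = 646646 − 26400 = 620246.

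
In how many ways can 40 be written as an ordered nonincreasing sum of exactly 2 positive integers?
p(40, 2 parts) = 20

Partitions of n into exactly k parts are in bijection with partitions of n − k into at most k parts (subtract 1 from each part). So p(40, exactly 2) = p(38, parts ≤ 2). Computing via the recurrence p(m, j) = p(m, j−1) + p(m−j, j) gives 20.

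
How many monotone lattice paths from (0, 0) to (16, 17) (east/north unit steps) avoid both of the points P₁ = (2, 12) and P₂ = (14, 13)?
Number of paths = 864888207

Inclusion–exclusion. Total paths: C(33, 16) = 1166803110. Through P₁: C(14, 2)·C(19, 14) = 1058148. Through P₂: C(27, 14)·C(6, 2) = 300874500. Since P₁ is strictly southwest of P₂, a monotone path through both must visit P₁ then P₂; paths through both = C(14, 2)·C(13, 12)·C(6, 2) = 17745. Avoid both = 1166803110 − 1058148 − 300874500 + 17745 = 864888207.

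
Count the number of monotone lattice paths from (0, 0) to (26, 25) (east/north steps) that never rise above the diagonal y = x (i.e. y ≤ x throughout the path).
Number of paths = 18367353072152

By the reflection principle (André's argument), the number of monotone paths to (26, 25) with n ≤ m that never go above y = x is C(51, 26) − C(51, 27) = 247959266474052 − 229591913401900 = 18367353072152.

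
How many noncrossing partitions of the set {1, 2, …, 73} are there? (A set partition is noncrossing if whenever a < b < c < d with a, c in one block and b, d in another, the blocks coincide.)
C_73 = 79463489365077377841208237632349268884500

These noncrossing partitions are counted by the Catalan number C_n = (1/(n + 1)) · C(2n, n). For n = 73: C_73 = (1/74) · C(146, 73) = 5880298213015725960249409584793845897453000/74 = 79463489365077377841208237632349268884500.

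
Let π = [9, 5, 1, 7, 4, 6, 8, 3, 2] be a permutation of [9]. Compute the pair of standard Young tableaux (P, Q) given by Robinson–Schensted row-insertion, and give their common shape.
P = [1, 2, 6, 8] / [3, 7] / [4] / [5] / [9];  Q = [1, 4, 6, 7] / [2, 5] / [3] / [8] / [9];  common shape = (4, 2, 1, 1, 1)

Row-insert the values π_1, π_2, … into P one at a time, bumping the leftmost entry strictly greater than the inserted value down to the next row. The recording tableau Q records, in position (i, j), the step at which that cell was added to P.
  Insert 9 (step 1): P = [9];  Q = [1]
  Insert 5 (step 2): P = [5] / [9];  Q = [1] / [2]
  Insert 1 (step 3): P = [1] / [5] / [9];  Q = [1] / [2] / [3]
  Insert 7 (step 4): P = [1, 7] / [5] / [9];  Q = [1, 4] / [2] / [3]
  Insert 4 (step 5): P = [1, 4] / [5, 7] / [9];  Q = [1, 4] / [2, 5] / [3]
  Insert 6 (step 6): P = [1, 4, 6] / [5, 7] / [9];  Q = [1, 4, 6] / [2, 5] / [3]
  Insert 8 (step 7): P = [1, 4, 6, 8] / [5, 7] / [9];  Q = [1, 4, 6, 7] / [2, 5] / [3]
  Insert 3 (step 8): P = [1, 3, 6, 8] / [4, 7] / [5] / [9];  Q = [1, 4, 6, 7] / [2, 5] / [3] / [8]
  Insert 2 (step 9): P = [1, 2, 6, 8] / [3, 7] / [4] / [5] / [9];  Q = [1, 4, 6, 7] / [2, 5] / [3] / [8] / [9]
Final shape: (4, 2, 1, 1, 1).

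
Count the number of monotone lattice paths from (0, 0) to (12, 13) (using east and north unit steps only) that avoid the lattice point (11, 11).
Number of paths = 3084004

Total paths from (0, 0) to (12, 13): C(25, 12) = 5200300. Paths through (11, 11): (paths (0, 0) → (11, 11)) × (paths (11, 11) → (12, 13)) = C(22, 11) · C(3, 1) = 705432 · 3 = 2116296. Avoidance count = 5200300 − 2116296 = 3084004.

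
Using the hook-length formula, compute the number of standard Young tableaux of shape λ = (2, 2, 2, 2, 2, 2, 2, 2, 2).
# SYT of shape (2, 2, 2, 2, 2, 2, 2, 2, 2) = 4862

Hook-length formula: f^λ = n! / Π hook(c), product over all cells c of the Young diagram. For λ = (2, 2, 2, 2, 2, 2, 2, 2, 2), n = 18 boxes. Hook lengths by row (left-to-right, top-to-bottom): [10, 9]; [9, 8]; [8, 7]; [7, 6]; [6, 5]; [5, 4]; [4, 3]; [3, 2]; [2, 1]. Product of hooks = 1316818944000. So f^λ = 18! / 1316818944000 = 6402373705728000 / 1316818944000 = 4862.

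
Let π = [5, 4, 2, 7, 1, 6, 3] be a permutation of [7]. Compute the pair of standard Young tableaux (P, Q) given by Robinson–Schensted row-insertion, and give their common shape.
P = [1, 3] / [2, 6] / [4, 7] / [5];  Q = [1, 4] / [2, 6] / [3, 7] / [5];  common shape = (2, 2, 2, 1)

Row-insert the values π_1, π_2, … into P one at a time, bumping the leftmost entry strictly greater than the inserted value down to the next row. The recording tableau Q records, in position (i, j), the step at which that cell was added to P.
  Insert 5 (step 1): P = [5];  Q = [1]
  Insert 4 (step 2): P = [4] / [5];  Q = [1] / [2]
  Insert 2 (step 3): P = [2] / [4] / [5];  Q = [1] / [2] / [3]
  Insert 7 (step 4): P = [2, 7] / [4] / [5];  Q = [1, 4] / [2] / [3]
  Insert 1 (step 5): P = [1, 7] / [2] / [4] / [5];  Q = [1, 4] / [2] / [3] / [5]
  Insert 6 (step 6): P = [1, 6] / [2, 7] / [4] / [5];  Q = [1, 4] / [2, 6] / [3] / [5]
  Insert 3 (step 7): P = [1, 3] / [2, 6] / [4, 7] / [5];  Q = [1, 4] / [2, 6] / [3, 7] / [5]
Final shape: (2, 2, 2, 1).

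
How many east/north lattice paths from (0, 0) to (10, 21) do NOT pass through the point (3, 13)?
Number of paths = 40748565

Total paths from (0, 0) to (10, 21): C(31, 10) = 44352165. Paths through (3, 13): (paths (0, 0) → (3, 13)) × (paths (3, 13) → (10, 21)) = C(16, 3) · C(15, 7) = 560 · 6435 = 3603600. Avoidance count = 44352165 − 3603600 = 40748565.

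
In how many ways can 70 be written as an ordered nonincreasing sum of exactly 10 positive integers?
p(70, 10 parts) = 195491

Partitions of n into exactly k parts are in bijection with partitions of n − k into at most k parts (subtract 1 from each part). So p(70, exactly 10) = p(60, parts ≤ 10). Computing via the recurrence p(m, j) = p(m, j−1) + p(m−j, j) gives 195491.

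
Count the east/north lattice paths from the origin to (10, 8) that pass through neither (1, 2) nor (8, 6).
Number of paths = 16665

Inclusion–exclusion. Total paths: C(18, 10) = 43758. Through P₁: C(3, 1)·C(15, 9) = 15015. Through P₂: C(14, 8)·C(4, 2) = 18018. Since P₁ is strictly southwest of P₂, a monotone path through both must visit P₁ then P₂; paths through both = C(3, 1)·C(11, 7)·C(4, 2) = 5940. Avoid both = 43758 − 15015 − 18018 + 5940 = 16665.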